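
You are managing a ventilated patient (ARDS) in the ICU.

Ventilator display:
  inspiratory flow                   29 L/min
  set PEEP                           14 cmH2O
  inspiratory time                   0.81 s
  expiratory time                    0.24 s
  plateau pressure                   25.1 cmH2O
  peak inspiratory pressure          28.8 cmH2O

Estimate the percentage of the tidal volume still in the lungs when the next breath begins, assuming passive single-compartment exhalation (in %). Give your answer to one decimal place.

41.1

Flow: 29 L/min ÷ 60 = 0.4833 L/s.
Vt = flow × Ti = 0.4833 L/s × 0.81 s × 1000 mL/L = 391.47 mL.
R = (PIP − Pplat)/V̇ = (28.8 − 25.1) / 0.4833 = 3.7/0.4833 = 7.656 cmH2O·s/L.
C = Vt/(Pplat − PEEP) = 391.47 / (25.1 − 14) = 391.47/11.1 = 35.268 mL/cmH2O.
τ = R × C = 7.656 × 0.03527 L/cmH2O = 0.27 s.
Fraction remaining at end-expiration = e^(−Te/τ) = e^(−0.24/0.27) = 0.4111 → 41.11%.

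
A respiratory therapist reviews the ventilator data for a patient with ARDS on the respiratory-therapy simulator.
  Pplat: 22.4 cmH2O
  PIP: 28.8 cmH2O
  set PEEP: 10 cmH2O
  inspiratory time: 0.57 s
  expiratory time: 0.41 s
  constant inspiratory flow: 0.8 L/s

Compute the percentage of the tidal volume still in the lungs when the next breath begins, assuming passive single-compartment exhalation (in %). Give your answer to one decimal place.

24.8

Vt = flow × Ti = 0.8 L/s × 0.57 s × 1000 mL/L = 456.0 mL.
R = (PIP − Pplat)/V̇ = (28.8 − 22.4) / 0.8 = 6.4/0.8 = 8.0 cmH2O·s/L.
C = Vt/(Pplat − PEEP) = 456.0 / (22.4 − 10) = 456.0/12.4 = 36.774 mL/cmH2O.
τ = R × C = 8.0 × 0.03677 L/cmH2O = 0.2942 s.
Fraction remaining at end-expiration = e^(−Te/τ) = e^(−0.41/0.2942) = 0.2482 → 24.82%.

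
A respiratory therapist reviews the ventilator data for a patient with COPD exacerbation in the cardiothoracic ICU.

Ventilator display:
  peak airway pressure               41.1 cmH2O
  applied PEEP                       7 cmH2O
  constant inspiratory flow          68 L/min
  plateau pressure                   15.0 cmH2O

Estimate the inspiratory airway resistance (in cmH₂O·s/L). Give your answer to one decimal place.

23.0

Flow: 68 L/min ÷ 60 = 1.1333 L/s.
Raw = (PIP − Pplat) / flow = (41.1 − 15.0) / 1.1333 = 26.1 / 1.1333 = 23.03 cmH2O·s/L.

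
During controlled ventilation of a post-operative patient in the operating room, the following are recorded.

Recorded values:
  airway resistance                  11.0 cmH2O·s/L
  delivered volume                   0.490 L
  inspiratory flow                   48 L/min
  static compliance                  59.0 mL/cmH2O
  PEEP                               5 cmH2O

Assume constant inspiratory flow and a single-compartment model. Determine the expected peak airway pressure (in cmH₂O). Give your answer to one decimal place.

Flow: 48 L/min ÷ 60 = 0.8 L/s.
Equation of motion (constant flow): PIP = Vt/C + R·V̇ + PEEP.
PIP = 490/59.0 + 11.0×0.8 + 5 = 8.305 + 8.8 + 5 = 22.105 cmH2O.

22.1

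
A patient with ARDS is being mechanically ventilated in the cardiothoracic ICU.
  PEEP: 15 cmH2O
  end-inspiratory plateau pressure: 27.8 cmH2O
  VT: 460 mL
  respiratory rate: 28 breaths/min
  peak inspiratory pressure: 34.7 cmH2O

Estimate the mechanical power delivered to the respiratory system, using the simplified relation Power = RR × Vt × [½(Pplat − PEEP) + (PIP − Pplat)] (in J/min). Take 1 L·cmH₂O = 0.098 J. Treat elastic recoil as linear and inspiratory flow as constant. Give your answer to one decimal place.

Per-breath work = Vt × [½(Pplat−PEEP) + (PIP−Pplat)] = 0.460 × [0.5×12.8 + 6.9] = 0.460 × 13.3 = 6.118 L·cmH2O.
Power = 28 × 6.118 = 171.3 L·cmH2O/min.
× 0.098 J/(L·cmH2O) → 16.787 J/min.

16.8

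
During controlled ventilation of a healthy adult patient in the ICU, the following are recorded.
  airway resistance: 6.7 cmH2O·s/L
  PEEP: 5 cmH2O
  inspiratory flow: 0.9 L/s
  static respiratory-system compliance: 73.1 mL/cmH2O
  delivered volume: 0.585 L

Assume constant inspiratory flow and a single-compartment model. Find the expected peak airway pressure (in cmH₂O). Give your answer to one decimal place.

19.0

Equation of motion (constant flow): PIP = Vt/C + R·V̇ + PEEP.
PIP = 585/73.1 + 6.7×0.9 + 5 = 8.003 + 6.03 + 5 = 19.033 cmH2O.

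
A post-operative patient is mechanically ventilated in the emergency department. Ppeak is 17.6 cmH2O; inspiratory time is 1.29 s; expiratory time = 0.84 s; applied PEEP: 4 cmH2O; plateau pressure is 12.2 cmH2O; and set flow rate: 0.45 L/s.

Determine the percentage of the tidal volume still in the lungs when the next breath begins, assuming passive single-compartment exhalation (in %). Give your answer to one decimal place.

Vt = flow × Ti = 0.45 L/s × 1.29 s × 1000 mL/L = 580.5 mL.
R = (PIP − Pplat)/V̇ = (17.6 − 12.2) / 0.45 = 5.4/0.45 = 12.0 cmH2O·s/L.
C = Vt/(Pplat − PEEP) = 580.5 / (12.2 − 4) = 580.5/8.2 = 70.793 mL/cmH2O.
τ = R × C = 12.0 × 0.07079 L/cmH2O = 0.8495 s.
Fraction remaining at end-expiration = e^(−Te/τ) = e^(−0.84/0.8495) = 0.372 → 37.2%.

37.2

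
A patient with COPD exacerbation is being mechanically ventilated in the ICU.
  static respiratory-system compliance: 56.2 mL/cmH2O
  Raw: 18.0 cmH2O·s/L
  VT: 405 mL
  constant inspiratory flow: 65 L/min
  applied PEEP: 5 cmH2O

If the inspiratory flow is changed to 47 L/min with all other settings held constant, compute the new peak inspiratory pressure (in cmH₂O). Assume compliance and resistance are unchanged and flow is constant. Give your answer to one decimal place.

Flow: 65 L/min ÷ 60 = 1.0833 L/s.
New flow: 47 L/min ÷ 60 = 0.7833 L/s.
PIP = Vt/C + R·V̇ + PEEP (constant-flow equation of motion).
Only the resistive term changes: ΔPIP = R × ΔV̇ = 18.0 × (0.7833 − 1.0833) = 18.0 × -0.3 = -5.4 cmH2O.
Original PIP = 405/56.2 + 18.0×1.0833 + 5 = 31.706 cmH2O; new PIP = 31.706 + (-5.4) = 26.306 cmH2O.

26.3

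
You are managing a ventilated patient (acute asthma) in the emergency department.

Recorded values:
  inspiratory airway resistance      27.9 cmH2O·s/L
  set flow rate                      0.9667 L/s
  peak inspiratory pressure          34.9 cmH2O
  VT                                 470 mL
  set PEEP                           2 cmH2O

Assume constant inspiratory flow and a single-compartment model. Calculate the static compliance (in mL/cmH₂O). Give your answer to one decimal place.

Equation of motion (constant flow): PIP = Vt/C + R·V̇ + PEEP.
Vt/C = PIP − R·V̇ − PEEP = 34.9 − 27.9×0.9667 − 2 = 34.9 − 26.971 − 2 = 5.929 cmH2O.
C = Vt / 5.929 = 470 / 5.929 = 79.271 mL/cmH2O.

79.3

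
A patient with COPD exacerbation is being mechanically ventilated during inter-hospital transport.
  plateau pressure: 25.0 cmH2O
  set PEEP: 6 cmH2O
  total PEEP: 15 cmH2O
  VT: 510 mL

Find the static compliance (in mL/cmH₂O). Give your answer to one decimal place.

51.0

End-expiratory occlusion gives total PEEP = 15 cmH2O (intrinsic PEEP = 15 − 6 = 9). Use total PEEP for the elastic gradient.
Cstat = Vt / (Pplat − PEEPtotal) = 510 / (25.0 − 15) = 510 / 10.0 = 51.0 mL/cmH2O.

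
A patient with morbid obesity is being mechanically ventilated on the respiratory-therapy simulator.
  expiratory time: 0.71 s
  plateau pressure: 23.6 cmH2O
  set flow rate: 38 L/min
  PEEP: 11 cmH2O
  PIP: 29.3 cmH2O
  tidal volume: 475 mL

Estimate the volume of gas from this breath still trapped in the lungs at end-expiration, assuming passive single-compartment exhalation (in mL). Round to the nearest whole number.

Flow: 38 L/min ÷ 60 = 0.6333 L/s.
R = (PIP − Pplat)/V̇ = (29.3 − 23.6) / 0.6333 = 5.7/0.6333 = 9.0 cmH2O·s/L.
C = Vt/(Pplat − PEEP) = 475.0 / (23.6 − 11) = 475.0/12.6 = 37.698 mL/cmH2O.
τ = R × C = 9.0 × 0.0377 L/cmH2O = 0.3393 s.
Fraction remaining = e^(−Te/τ) = e^(−0.71/0.3393) = 0.1234.
Trapped volume = 475.0 × 0.1234 = 58.615 mL.

59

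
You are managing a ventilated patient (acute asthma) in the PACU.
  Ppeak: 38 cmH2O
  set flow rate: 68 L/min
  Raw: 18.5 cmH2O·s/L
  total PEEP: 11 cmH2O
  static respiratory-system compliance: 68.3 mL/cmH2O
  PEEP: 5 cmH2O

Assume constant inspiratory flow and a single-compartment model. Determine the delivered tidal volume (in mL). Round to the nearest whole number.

Flow: 68 L/min ÷ 60 = 1.1333 L/s.
Total PEEP = 11 cmH2O (set 5 + intrinsic 6); this is the baseline alveolar pressure.
Equation of motion (constant flow): PIP = Vt/C + R·V̇ + PEEP.
Vt/C = PIP − R·V̇ − PEEP = 38 − 20.966 − 11 = 6.034 cmH2O.
Vt = C × 6.034 = 68.3 × 6.034 = 412.12 mL.

412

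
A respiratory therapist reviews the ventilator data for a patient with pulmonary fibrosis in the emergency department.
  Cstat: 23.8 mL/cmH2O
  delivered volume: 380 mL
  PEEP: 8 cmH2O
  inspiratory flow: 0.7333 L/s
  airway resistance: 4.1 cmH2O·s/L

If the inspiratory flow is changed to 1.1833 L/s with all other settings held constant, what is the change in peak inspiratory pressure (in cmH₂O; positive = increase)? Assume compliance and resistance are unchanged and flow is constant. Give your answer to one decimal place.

1.8

PIP = Vt/C + R·V̇ + PEEP (constant-flow equation of motion).
Only the resistive term changes: ΔPIP = R × ΔV̇ = 4.1 × (1.1833 − 0.7333) = 4.1 × 0.45 = 1.845 cmH2O.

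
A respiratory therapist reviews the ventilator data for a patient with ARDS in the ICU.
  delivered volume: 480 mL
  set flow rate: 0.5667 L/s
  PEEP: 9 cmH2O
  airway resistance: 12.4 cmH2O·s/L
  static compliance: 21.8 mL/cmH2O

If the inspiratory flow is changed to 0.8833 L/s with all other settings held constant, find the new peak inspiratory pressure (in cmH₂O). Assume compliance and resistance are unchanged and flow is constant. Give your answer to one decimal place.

42.0

PIP = Vt/C + R·V̇ + PEEP (constant-flow equation of motion).
Only the resistive term changes: ΔPIP = R × ΔV̇ = 12.4 × (0.8833 − 0.5667) = 12.4 × 0.3166 = 3.926 cmH2O.
Original PIP = 480/21.8 + 12.4×0.5667 + 9 = 38.045 cmH2O; new PIP = 38.045 + (3.926) = 41.971 cmH2O.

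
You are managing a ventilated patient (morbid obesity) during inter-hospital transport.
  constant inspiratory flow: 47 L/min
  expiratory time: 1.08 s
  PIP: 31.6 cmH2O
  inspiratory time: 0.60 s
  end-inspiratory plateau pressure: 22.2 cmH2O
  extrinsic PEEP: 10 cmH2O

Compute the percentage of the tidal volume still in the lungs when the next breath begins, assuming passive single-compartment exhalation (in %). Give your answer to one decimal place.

9.7

Flow: 47 L/min ÷ 60 = 0.7833 L/s.
Vt = flow × Ti = 0.7833 L/s × 0.60 s × 1000 mL/L = 469.98 mL.
R = (PIP − Pplat)/V̇ = (31.6 − 22.2) / 0.7833 = 9.4/0.7833 = 12.001 cmH2O·s/L.
C = Vt/(Pplat − PEEP) = 469.98 / (22.2 − 10) = 469.98/12.2 = 38.523 mL/cmH2O.
τ = R × C = 12.001 × 0.03852 L/cmH2O = 0.4623 s.
Fraction remaining at end-expiration = e^(−Te/τ) = e^(−1.08/0.4623) = 0.0967 → 9.67%.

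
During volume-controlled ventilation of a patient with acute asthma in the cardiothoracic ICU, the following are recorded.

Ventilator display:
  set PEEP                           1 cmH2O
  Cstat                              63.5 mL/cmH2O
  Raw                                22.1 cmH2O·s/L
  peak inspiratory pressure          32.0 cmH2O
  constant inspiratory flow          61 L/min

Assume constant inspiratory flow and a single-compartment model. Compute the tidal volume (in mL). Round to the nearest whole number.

Flow: 61 L/min ÷ 60 = 1.0167 L/s.
Equation of motion (constant flow): PIP = Vt/C + R·V̇ + PEEP.
Vt/C = PIP − R·V̇ − PEEP = 32.0 − 22.469 − 1 = 8.531 cmH2O.
Vt = C × 8.531 = 63.5 × 8.531 = 541.72 mL.

542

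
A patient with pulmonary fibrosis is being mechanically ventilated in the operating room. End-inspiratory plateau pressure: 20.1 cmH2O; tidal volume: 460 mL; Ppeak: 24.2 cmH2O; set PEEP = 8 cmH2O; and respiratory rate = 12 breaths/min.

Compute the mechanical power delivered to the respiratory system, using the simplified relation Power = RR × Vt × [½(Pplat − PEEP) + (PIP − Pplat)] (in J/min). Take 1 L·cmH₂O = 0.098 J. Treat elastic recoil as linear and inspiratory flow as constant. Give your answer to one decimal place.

Per-breath work = Vt × [½(Pplat−PEEP) + (PIP−Pplat)] = 0.460 × [0.5×12.1 + 4.1] = 0.460 × 10.15 = 4.669 L·cmH2O.
Power = 12 × 4.669 = 56.028 L·cmH2O/min.
× 0.098 J/(L·cmH2O) → 5.491 J/min.

5.5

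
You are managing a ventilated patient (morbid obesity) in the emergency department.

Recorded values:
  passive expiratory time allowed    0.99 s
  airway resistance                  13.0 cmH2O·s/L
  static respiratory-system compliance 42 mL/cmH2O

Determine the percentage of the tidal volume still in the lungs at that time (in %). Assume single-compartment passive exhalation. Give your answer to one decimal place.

16.3

τ = R × C = 13.0 × 42 mL/cmH2O = 13.0 × 0.042 L/cmH2O = 0.546 s.
Passive exhalation: V(t)/V₀ = e^(−t/τ) = e^(−0.99/0.546) = 0.1631.
Fraction remaining = 0.1631 → 16.31%.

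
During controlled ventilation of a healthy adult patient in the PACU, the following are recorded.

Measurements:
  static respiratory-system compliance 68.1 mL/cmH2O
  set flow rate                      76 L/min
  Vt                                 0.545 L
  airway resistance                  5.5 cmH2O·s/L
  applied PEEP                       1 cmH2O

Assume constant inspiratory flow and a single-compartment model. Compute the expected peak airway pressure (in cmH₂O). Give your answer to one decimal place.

16.0

Flow: 76 L/min ÷ 60 = 1.2667 L/s.
Equation of motion (constant flow): PIP = Vt/C + R·V̇ + PEEP.
PIP = 545/68.1 + 5.5×1.2667 + 1 = 8.003 + 6.967 + 1 = 15.97 cmH2O.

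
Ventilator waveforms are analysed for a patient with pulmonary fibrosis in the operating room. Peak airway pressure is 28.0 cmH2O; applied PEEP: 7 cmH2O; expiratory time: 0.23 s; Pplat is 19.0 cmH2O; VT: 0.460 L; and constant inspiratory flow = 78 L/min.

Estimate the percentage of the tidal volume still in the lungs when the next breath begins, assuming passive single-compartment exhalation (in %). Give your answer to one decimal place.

42.0

Flow: 78 L/min ÷ 60 = 1.3 L/s.
R = (PIP − Pplat)/V̇ = (28.0 − 19.0) / 1.3 = 9.0/1.3 = 6.923 cmH2O·s/L.
C = Vt/(Pplat − PEEP) = 460.0 / (19.0 − 7) = 460.0/12.0 = 38.333 mL/cmH2O.
τ = R × C = 6.923 × 0.03833 L/cmH2O = 0.2654 s.
Fraction remaining at end-expiration = e^(−Te/τ) = e^(−0.23/0.2654) = 0.4204 → 42.04%.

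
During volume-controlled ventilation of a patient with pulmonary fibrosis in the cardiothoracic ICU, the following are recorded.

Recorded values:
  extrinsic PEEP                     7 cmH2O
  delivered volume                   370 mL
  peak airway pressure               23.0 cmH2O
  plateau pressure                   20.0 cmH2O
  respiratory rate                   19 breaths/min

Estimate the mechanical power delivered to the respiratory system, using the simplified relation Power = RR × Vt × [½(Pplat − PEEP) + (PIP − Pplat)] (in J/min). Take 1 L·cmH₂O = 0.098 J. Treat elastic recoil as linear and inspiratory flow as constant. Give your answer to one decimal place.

Per-breath work = Vt × [½(Pplat−PEEP) + (PIP−Pplat)] = 0.370 × [0.5×13.0 + 3.0] = 0.370 × 9.5 = 3.515 L·cmH2O.
Power = 19 × 3.515 = 66.785 L·cmH2O/min.
× 0.098 J/(L·cmH2O) → 6.545 J/min.

6.5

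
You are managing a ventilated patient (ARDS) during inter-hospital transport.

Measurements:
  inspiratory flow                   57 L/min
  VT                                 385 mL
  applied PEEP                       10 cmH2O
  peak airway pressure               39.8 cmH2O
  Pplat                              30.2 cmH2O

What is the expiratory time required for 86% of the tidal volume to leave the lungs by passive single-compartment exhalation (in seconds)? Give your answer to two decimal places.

Flow: 57 L/min ÷ 60 = 0.95 L/s.
R = (PIP − Pplat)/V̇ = (39.8 − 30.2) / 0.95 = 9.6/0.95 = 10.105 cmH2O·s/L.
C = Vt/(Pplat − PEEP) = 385.0 / (30.2 − 10) = 385.0/20.2 = 19.059 mL/cmH2O.
τ = R × C = 10.105 × 0.01906 L/cmH2O = 0.1926 s.
t = −τ·ln(1 − 0.86) = −0.1926·ln(0.14) = 0.3787 s.

0.38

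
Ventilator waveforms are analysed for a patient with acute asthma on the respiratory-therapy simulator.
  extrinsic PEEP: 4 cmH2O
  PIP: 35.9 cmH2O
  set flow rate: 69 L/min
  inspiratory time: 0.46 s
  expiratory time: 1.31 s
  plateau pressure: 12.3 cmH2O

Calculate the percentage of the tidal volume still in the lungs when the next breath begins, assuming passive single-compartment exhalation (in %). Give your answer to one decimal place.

36.7

Flow: 69 L/min ÷ 60 = 1.15 L/s.
Vt = flow × Ti = 1.15 L/s × 0.46 s × 1000 mL/L = 529.0 mL.
R = (PIP − Pplat)/V̇ = (35.9 − 12.3) / 1.15 = 23.6/1.15 = 20.522 cmH2O·s/L.
C = Vt/(Pplat − PEEP) = 529.0 / (12.3 − 4) = 529.0/8.3 = 63.735 mL/cmH2O.
τ = R × C = 20.522 × 0.06374 L/cmH2O = 1.308 s.
Fraction remaining at end-expiration = e^(−Te/τ) = e^(−1.31/1.308) = 0.3673 → 36.73%.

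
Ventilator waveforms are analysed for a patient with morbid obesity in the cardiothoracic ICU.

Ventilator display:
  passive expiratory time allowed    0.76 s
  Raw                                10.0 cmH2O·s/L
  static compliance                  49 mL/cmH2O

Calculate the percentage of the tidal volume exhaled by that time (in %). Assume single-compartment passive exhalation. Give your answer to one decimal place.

78.8

τ = R × C = 10.0 × 49 mL/cmH2O = 10.0 × 0.049 L/cmH2O = 0.49 s.
Passive exhalation: V(t)/V₀ = e^(−t/τ) = e^(−0.76/0.49) = 0.212.
Fraction exhaled = 1 − 0.212 = 0.788 → 78.8%.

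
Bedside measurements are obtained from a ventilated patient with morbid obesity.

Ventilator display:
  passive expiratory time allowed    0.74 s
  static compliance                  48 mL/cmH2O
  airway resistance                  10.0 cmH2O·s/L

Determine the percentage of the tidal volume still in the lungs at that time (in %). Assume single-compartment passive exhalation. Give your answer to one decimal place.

21.4

τ = R × C = 10.0 × 48 mL/cmH2O = 10.0 × 0.048 L/cmH2O = 0.48 s.
Passive exhalation: V(t)/V₀ = e^(−t/τ) = e^(−0.74/0.48) = 0.214.
Fraction remaining = 0.214 → 21.4%.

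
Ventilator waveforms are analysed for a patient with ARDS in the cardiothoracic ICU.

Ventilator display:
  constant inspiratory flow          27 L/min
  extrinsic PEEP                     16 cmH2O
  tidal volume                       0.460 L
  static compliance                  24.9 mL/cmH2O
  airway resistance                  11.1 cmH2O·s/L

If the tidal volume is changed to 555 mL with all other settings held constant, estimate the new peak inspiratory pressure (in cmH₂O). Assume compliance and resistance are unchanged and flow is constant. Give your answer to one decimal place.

Flow: 27 L/min ÷ 60 = 0.45 L/s.
PIP = Vt/C + R·V̇ + PEEP (constant-flow equation of motion).
Only the elastic term changes: ΔPIP = ΔVt / C = (555 − 460) / 24.9 = 3.815 cmH2O.
Original PIP = 460/24.9 + 11.1×0.45 + 16 = 39.469 cmH2O; new PIP = 39.469 + (3.815) = 43.284 cmH2O.

43.3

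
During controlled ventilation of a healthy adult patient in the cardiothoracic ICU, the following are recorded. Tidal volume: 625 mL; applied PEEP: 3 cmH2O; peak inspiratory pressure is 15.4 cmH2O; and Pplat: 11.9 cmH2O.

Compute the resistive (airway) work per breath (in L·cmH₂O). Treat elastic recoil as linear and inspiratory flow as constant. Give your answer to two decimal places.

2.19

With constant inspiratory flow the resistive pressure is constant at PIP − Pplat = 15.4 − 11.9 = 3.5 cmH2O, so resistive work = 3.5 × 0.625 = 2.188 L·cmH2O.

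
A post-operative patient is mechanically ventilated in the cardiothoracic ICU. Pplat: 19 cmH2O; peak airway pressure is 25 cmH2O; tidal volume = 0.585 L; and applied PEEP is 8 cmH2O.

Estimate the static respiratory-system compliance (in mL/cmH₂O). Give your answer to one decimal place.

Cstat = Vt / (Pplat − PEEP) = 585 / (19 − 8) = 585 / 11.0 = 53.182 mL/cmH2O.

53.2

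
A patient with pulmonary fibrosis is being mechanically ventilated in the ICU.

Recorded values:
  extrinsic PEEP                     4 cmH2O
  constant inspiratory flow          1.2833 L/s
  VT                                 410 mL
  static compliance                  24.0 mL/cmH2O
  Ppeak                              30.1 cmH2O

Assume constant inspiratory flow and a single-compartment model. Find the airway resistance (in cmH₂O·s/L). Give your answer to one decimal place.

7.0

Equation of motion (constant flow): PIP = Vt/C + R·V̇ + PEEP.
R·V̇ = PIP − Vt/C − PEEP = 30.1 − 410/24.0 − 4 = 30.1 − 17.083 − 4 = 9.017 cmH2O.
R = 9.017 / 1.2833 = 7.026 cmH2O·s/L.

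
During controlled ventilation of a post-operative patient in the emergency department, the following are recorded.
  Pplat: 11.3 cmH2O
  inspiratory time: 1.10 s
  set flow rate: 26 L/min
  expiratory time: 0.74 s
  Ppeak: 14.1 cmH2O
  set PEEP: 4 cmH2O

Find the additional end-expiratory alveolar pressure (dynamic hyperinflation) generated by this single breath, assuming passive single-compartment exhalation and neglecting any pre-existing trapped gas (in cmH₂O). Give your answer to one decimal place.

1.3

Flow: 26 L/min ÷ 60 = 0.4333 L/s.
Vt = flow × Ti = 0.4333 L/s × 1.10 s × 1000 mL/L = 476.63 mL.
R = (PIP − Pplat)/V̇ = (14.1 − 11.3) / 0.4333 = 2.8/0.4333 = 6.462 cmH2O·s/L.
C = Vt/(Pplat − PEEP) = 476.63 / (11.3 − 4) = 476.63/7.3 = 65.292 mL/cmH2O.
τ = R × C = 6.462 × 0.06529 L/cmH2O = 0.4219 s.
Fraction remaining = e^(−Te/τ) = e^(−0.74/0.4219) = 0.1731; trapped volume = 476.63 × 0.1731 = 82.505 mL.
Additional alveolar pressure from trapping ≈ V_trapped / C = 82.505 / 65.292 = 1.264 cmH2O.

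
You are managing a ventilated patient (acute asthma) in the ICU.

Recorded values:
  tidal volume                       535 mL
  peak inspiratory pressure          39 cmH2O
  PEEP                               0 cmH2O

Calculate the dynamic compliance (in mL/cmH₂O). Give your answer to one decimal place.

Dynamic compliance = Vt / (PIP − PEEP) = 535 / (39 − 0) = 535 / 39.0 = 13.718 mL/cmH2O.

13.7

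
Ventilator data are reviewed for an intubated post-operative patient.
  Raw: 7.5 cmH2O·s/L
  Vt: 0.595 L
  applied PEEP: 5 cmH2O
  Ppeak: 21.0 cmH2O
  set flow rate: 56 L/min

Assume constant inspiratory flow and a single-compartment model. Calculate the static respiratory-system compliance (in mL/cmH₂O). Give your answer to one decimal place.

Flow: 56 L/min ÷ 60 = 0.9333 L/s.
Equation of motion (constant flow): PIP = Vt/C + R·V̇ + PEEP.
Vt/C = PIP − R·V̇ − PEEP = 21.0 − 7.5×0.9333 − 5 = 21.0 − 7.0 − 5 = 9.0 cmH2O.
C = Vt / 9.0 = 595 / 9.0 = 66.111 mL/cmH2O.

66.1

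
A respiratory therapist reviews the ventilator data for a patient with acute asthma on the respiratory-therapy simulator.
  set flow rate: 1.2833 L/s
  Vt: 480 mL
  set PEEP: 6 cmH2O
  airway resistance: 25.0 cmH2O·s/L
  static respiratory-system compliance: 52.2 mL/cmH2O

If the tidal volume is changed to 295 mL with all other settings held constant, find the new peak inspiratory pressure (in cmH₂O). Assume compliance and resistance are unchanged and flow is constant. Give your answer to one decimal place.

43.7

PIP = Vt/C + R·V̇ + PEEP (constant-flow equation of motion).
Only the elastic term changes: ΔPIP = ΔVt / C = (295 − 480) / 52.2 = -3.544 cmH2O.
Original PIP = 480/52.2 + 25.0×1.2833 + 6 = 47.278 cmH2O; new PIP = 47.278 + (-3.544) = 43.734 cmH2O.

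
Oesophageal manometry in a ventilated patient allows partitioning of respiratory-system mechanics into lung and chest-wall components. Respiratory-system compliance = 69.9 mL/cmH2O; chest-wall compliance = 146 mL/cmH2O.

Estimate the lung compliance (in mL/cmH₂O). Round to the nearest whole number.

1/CL = 1/Crs − 1/Ccw.
1/CL = 1/69.9 − 1/146 = 0.007457.
CL = 134.1 mL/cmH2O.

134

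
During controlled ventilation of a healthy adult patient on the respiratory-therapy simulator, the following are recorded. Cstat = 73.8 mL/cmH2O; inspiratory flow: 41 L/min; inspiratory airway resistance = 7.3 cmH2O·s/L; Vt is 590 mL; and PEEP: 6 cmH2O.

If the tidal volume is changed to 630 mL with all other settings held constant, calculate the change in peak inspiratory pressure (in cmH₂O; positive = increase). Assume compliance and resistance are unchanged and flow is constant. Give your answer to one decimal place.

PIP = Vt/C + R·V̇ + PEEP (constant-flow equation of motion).
Only the elastic term changes: ΔPIP = ΔVt / C = (630 − 590) / 73.8 = 0.542 cmH2O.

0.5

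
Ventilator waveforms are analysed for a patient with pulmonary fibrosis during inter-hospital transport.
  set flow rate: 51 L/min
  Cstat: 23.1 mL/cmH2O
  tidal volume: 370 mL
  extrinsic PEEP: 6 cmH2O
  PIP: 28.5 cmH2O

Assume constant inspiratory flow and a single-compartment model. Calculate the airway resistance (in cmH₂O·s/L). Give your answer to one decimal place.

7.6

Flow: 51 L/min ÷ 60 = 0.85 L/s.
Equation of motion (constant flow): PIP = Vt/C + R·V̇ + PEEP.
R·V̇ = PIP − Vt/C − PEEP = 28.5 − 370/23.1 − 6 = 28.5 − 16.017 − 6 = 6.483 cmH2O.
R = 6.483 / 0.85 = 7.627 cmH2O·s/L.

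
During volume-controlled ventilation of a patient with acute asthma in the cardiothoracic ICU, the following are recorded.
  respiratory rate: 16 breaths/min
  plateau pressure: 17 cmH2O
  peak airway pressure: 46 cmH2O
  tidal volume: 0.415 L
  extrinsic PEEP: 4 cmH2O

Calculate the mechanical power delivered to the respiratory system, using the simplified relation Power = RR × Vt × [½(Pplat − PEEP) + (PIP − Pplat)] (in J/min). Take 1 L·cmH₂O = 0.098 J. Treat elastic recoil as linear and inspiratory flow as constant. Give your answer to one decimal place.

Per-breath work = Vt × [½(Pplat−PEEP) + (PIP−Pplat)] = 0.415 × [0.5×13.0 + 29.0] = 0.415 × 35.5 = 14.733 L·cmH2O.
Power = 16 × 14.733 = 235.73 L·cmH2O/min.
× 0.098 J/(L·cmH2O) → 23.102 J/min.

23.1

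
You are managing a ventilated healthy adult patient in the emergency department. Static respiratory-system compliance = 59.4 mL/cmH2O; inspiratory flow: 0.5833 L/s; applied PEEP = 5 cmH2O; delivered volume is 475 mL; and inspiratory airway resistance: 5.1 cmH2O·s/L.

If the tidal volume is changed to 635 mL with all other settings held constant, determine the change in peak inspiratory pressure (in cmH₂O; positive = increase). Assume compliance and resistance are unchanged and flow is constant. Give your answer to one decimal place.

PIP = Vt/C + R·V̇ + PEEP (constant-flow equation of motion).
Only the elastic term changes: ΔPIP = ΔVt / C = (635 − 475) / 59.4 = 2.694 cmH2O.

2.7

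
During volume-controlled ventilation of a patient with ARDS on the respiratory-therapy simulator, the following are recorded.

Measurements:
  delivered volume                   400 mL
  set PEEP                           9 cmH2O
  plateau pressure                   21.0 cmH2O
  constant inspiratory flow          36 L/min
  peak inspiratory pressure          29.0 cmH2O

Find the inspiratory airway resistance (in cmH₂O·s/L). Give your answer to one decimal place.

13.3

Flow: 36 L/min ÷ 60 = 0.6 L/s.
Raw = (PIP − Pplat) / flow = (29.0 − 21.0) / 0.6 = 8.0 / 0.6 = 13.333 cmH2O·s/L.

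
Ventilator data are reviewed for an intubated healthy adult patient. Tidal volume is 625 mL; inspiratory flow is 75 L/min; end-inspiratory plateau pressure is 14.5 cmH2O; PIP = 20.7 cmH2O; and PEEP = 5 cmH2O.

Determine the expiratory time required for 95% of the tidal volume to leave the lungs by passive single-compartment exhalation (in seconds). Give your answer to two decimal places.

Flow: 75 L/min ÷ 60 = 1.25 L/s.
R = (PIP − Pplat)/V̇ = (20.7 − 14.5) / 1.25 = 6.2/1.25 = 4.96 cmH2O·s/L.
C = Vt/(Pplat − PEEP) = 625.0 / (14.5 − 5) = 625.0/9.5 = 65.789 mL/cmH2O.
τ = R × C = 4.96 × 0.06579 L/cmH2O = 0.3263 s.
t = −τ·ln(1 − 0.95) = −0.3263·ln(0.05) = 0.9775 s.

0.98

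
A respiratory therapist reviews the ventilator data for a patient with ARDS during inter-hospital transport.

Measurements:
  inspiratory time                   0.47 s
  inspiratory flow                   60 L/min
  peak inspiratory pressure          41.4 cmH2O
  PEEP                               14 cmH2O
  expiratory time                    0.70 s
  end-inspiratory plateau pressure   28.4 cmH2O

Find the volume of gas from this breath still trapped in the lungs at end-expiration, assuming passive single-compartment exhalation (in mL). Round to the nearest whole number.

90

Flow: 60 L/min ÷ 60 = 1 L/s.
Vt = flow × Ti = 1 L/s × 0.47 s × 1000 mL/L = 470.0 mL.
R = (PIP − Pplat)/V̇ = (41.4 − 28.4) / 1 = 13.0/1 = 13.0 cmH2O·s/L.
C = Vt/(Pplat − PEEP) = 470.0 / (28.4 − 14) = 470.0/14.4 = 32.639 mL/cmH2O.
τ = R × C = 13.0 × 0.03264 L/cmH2O = 0.4243 s.
Fraction remaining = e^(−Te/τ) = e^(−0.70/0.4243) = 0.1921.
Trapped volume = 470.0 × 0.1921 = 90.287 mL.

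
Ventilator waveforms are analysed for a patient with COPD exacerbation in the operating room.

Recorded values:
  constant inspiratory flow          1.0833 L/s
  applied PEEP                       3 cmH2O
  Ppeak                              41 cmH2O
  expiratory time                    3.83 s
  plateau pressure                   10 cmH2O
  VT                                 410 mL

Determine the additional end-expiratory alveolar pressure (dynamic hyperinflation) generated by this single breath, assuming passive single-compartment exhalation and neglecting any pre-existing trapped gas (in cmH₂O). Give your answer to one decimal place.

R = (PIP − Pplat)/V̇ = (41 − 10) / 1.0833 = 31.0/1.0833 = 28.616 cmH2O·s/L.
C = Vt/(Pplat − PEEP) = 410.0 / (10 − 3) = 410.0/7.0 = 58.571 mL/cmH2O.
τ = R × C = 28.616 × 0.05857 L/cmH2O = 1.676 s.
Fraction remaining = e^(−Te/τ) = e^(−3.83/1.676) = 0.1018; trapped volume = 410.0 × 0.1018 = 41.738 mL.
Additional alveolar pressure from trapping ≈ V_trapped / C = 41.738 / 58.571 = 0.7126 cmH2O.

0.7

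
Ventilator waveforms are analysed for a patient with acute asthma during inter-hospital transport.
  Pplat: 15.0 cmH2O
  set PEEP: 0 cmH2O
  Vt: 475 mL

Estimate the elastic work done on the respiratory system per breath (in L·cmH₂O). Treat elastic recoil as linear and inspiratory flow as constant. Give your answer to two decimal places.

Elastic work ≈ ½ × (Pplat − PEEP) × Vt = 0.5 × (15.0 − 0) × 0.475 L = 0.5 × 15.0 × 0.475 = 3.563 L·cmH2O.

3.56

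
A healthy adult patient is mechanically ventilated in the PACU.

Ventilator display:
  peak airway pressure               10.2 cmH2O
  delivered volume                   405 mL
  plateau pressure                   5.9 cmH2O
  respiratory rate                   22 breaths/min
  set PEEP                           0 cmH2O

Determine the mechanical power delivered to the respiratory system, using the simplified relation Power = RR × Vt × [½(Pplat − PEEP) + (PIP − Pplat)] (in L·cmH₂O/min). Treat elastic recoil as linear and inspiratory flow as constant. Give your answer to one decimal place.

64.6

Per-breath work = Vt × [½(Pplat−PEEP) + (PIP−Pplat)] = 0.405 × [0.5×5.9 + 4.3] = 0.405 × 7.25 = 2.936 L·cmH2O.
Power = 22 × 2.936 = 64.592 L·cmH2O/min.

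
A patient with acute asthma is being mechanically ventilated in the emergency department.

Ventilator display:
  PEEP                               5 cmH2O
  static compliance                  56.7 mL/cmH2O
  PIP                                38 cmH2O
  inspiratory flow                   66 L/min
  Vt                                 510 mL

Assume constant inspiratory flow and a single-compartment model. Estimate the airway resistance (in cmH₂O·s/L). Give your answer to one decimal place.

21.8

Flow: 66 L/min ÷ 60 = 1.1 L/s.
Equation of motion (constant flow): PIP = Vt/C + R·V̇ + PEEP.
R·V̇ = PIP − Vt/C − PEEP = 38 − 510/56.7 − 5 = 38 − 8.995 − 5 = 24.005 cmH2O.
R = 24.005 / 1.1 = 21.823 cmH2O·s/L.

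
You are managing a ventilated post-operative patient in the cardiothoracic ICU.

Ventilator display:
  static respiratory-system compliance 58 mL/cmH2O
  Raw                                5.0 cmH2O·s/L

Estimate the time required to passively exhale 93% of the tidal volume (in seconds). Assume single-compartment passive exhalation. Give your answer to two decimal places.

0.77

τ = R × C = 5.0 × 58 mL/cmH2O = 5.0 × 0.058 L/cmH2O = 0.29 s.
Exhaled fraction f = 1 − e^(−t/τ) → t = −τ·ln(1 − f) = −0.29·ln(0.07) = 0.7712 s.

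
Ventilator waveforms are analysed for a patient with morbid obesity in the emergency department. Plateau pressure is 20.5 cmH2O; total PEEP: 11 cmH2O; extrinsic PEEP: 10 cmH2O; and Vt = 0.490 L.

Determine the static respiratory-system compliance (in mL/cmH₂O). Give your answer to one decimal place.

End-expiratory occlusion gives total PEEP = 11 cmH2O (intrinsic PEEP = 11 − 10 = 1). Use total PEEP for the elastic gradient.
Cstat = Vt / (Pplat − PEEPtotal) = 490 / (20.5 − 11) = 490 / 9.5 = 51.579 mL/cmH2O.

51.6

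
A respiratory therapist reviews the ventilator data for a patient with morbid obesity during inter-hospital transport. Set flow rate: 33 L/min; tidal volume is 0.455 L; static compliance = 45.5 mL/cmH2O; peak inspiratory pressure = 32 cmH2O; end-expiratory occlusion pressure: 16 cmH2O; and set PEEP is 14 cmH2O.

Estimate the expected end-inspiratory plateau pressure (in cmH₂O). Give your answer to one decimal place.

End-expiratory occlusion gives total PEEP = 16 cmH2O (intrinsic PEEP = 16 − 14 = 2). Use total PEEP for the elastic gradient.
Pplat = PEEPtotal + Vt / Cstat = 16 + 455 / 45.5 = 16 + 10.0 = 26.0 cmH2O.

26.0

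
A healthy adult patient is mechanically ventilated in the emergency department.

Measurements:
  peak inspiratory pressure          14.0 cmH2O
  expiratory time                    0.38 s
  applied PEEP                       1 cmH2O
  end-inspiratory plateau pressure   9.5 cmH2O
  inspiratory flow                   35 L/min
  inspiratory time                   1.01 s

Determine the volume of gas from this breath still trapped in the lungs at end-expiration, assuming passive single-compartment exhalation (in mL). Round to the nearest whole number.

Flow: 35 L/min ÷ 60 = 0.5833 L/s.
Vt = flow × Ti = 0.5833 L/s × 1.01 s × 1000 mL/L = 589.13 mL.
R = (PIP − Pplat)/V̇ = (14.0 − 9.5) / 0.5833 = 4.5/0.5833 = 7.715 cmH2O·s/L.
C = Vt/(Pplat − PEEP) = 589.13 / (9.5 − 1) = 589.13/8.5 = 69.309 mL/cmH2O.
τ = R × C = 7.715 × 0.06931 L/cmH2O = 0.5347 s.
Fraction remaining = e^(−Te/τ) = e^(−0.38/0.5347) = 0.4913.
Trapped volume = 589.13 × 0.4913 = 289.44 mL.

289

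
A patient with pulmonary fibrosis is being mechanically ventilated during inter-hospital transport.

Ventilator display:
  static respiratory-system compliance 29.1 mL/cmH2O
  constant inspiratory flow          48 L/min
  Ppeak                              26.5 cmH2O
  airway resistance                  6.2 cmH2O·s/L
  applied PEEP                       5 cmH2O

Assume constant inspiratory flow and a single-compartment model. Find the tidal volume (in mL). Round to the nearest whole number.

481

Flow: 48 L/min ÷ 60 = 0.8 L/s.
Equation of motion (constant flow): PIP = Vt/C + R·V̇ + PEEP.
Vt/C = PIP − R·V̇ − PEEP = 26.5 − 4.96 − 5 = 16.54 cmH2O.
Vt = C × 16.54 = 29.1 × 16.54 = 481.31 mL.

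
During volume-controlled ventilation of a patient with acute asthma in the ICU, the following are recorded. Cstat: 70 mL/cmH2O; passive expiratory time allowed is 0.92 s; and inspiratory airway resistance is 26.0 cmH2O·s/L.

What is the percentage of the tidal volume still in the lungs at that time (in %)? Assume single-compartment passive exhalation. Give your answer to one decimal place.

τ = R × C = 26.0 × 70 mL/cmH2O = 26.0 × 0.070 L/cmH2O = 1.82 s.
Passive exhalation: V(t)/V₀ = e^(−t/τ) = e^(−0.92/1.82) = 0.6032.
Fraction remaining = 0.6032 → 60.32%.

60.3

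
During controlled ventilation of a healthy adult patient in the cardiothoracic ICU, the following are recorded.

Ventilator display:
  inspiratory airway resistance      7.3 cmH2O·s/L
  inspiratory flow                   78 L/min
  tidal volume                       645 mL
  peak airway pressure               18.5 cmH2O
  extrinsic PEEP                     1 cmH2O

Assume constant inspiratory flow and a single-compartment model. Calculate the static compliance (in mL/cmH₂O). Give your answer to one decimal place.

80.5

Flow: 78 L/min ÷ 60 = 1.3 L/s.
Equation of motion (constant flow): PIP = Vt/C + R·V̇ + PEEP.
Vt/C = PIP − R·V̇ − PEEP = 18.5 − 7.3×1.3 − 1 = 18.5 − 9.49 − 1 = 8.01 cmH2O.
C = Vt / 8.01 = 645 / 8.01 = 80.524 mL/cmH2O.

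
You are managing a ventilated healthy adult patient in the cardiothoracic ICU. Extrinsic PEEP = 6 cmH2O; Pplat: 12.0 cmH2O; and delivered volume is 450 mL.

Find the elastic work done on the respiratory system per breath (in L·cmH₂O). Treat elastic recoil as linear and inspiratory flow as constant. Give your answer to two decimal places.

Elastic work ≈ ½ × (Pplat − PEEP) × Vt = 0.5 × (12.0 − 6) × 0.450 L = 0.5 × 6.0 × 0.450 = 1.35 L·cmH2O.

1.35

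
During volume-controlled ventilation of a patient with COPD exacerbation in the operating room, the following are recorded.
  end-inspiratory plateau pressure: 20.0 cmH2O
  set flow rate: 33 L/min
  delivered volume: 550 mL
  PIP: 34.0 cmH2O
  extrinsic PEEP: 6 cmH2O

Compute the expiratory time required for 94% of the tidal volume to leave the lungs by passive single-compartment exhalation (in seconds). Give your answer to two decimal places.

2.81

Flow: 33 L/min ÷ 60 = 0.55 L/s.
R = (PIP − Pplat)/V̇ = (34.0 − 20.0) / 0.55 = 14.0/0.55 = 25.455 cmH2O·s/L.
C = Vt/(Pplat − PEEP) = 550.0 / (20.0 − 6) = 550.0/14.0 = 39.286 mL/cmH2O.
τ = R × C = 25.455 × 0.03929 L/cmH2O = 1.0 s.
t = −τ·ln(1 − 0.94) = −1.0·ln(0.06) = 2.813 s.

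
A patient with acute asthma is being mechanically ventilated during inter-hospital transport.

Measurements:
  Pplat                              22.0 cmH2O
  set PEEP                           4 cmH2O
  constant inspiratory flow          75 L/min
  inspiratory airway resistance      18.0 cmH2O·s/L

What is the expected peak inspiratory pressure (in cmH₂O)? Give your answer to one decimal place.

44.5

Flow: 75 L/min ÷ 60 = 1.25 L/s.
PIP = Pplat + Raw × flow = 22.0 + 18.0 × 1.25 = 22.0 + 22.5 = 44.5 cmH2O.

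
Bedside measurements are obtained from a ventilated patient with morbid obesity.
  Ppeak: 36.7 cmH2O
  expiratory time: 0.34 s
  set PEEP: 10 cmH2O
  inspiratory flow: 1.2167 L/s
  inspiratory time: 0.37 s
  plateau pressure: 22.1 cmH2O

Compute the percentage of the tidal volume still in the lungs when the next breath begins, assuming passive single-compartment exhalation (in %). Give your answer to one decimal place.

46.7

Vt = flow × Ti = 1.2167 L/s × 0.37 s × 1000 mL/L = 450.18 mL.
R = (PIP − Pplat)/V̇ = (36.7 − 22.1) / 1.2167 = 14.6/1.2167 = 12.0 cmH2O·s/L.
C = Vt/(Pplat − PEEP) = 450.18 / (22.1 − 10) = 450.18/12.1 = 37.205 mL/cmH2O.
τ = R × C = 12.0 × 0.03721 L/cmH2O = 0.4465 s.
Fraction remaining at end-expiration = e^(−Te/τ) = e^(−0.34/0.4465) = 0.467 → 46.7%.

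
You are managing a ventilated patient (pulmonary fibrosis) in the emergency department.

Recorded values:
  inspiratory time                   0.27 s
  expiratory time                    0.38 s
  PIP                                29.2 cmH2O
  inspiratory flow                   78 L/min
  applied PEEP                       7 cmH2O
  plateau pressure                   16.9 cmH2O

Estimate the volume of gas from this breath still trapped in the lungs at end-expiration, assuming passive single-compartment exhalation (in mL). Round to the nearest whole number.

113

Flow: 78 L/min ÷ 60 = 1.3 L/s.
Vt = flow × Ti = 1.3 L/s × 0.27 s × 1000 mL/L = 351.0 mL.
R = (PIP − Pplat)/V̇ = (29.2 − 16.9) / 1.3 = 12.3/1.3 = 9.462 cmH2O·s/L.
C = Vt/(Pplat − PEEP) = 351.0 / (16.9 − 7) = 351.0/9.9 = 35.455 mL/cmH2O.
τ = R × C = 9.462 × 0.03546 L/cmH2O = 0.3355 s.
Fraction remaining = e^(−Te/τ) = e^(−0.38/0.3355) = 0.3222.
Trapped volume = 351.0 × 0.3222 = 113.09 mL.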